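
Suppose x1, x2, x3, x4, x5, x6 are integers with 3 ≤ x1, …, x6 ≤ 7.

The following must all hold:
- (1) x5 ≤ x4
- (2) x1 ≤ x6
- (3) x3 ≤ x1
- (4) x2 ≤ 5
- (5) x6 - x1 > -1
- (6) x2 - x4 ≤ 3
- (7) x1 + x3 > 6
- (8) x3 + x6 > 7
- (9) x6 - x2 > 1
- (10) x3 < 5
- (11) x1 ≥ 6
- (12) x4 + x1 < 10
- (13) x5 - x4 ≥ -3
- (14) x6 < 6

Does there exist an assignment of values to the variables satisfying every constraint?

From constraints 2 and 11: x6 ≥ x1 and x1 ≥ 6, so x6 ≥ 6. From constraint 14: x6 ≤ 5. But 5 < 6, so no value of x6 works.

Unsatisfiable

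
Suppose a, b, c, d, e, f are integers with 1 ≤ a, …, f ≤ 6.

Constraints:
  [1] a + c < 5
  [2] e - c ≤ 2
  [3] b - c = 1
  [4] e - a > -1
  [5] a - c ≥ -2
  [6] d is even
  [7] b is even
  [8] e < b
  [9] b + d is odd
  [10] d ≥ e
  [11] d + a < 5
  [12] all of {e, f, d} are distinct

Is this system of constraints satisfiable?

Constraint 7 makes b even and constraint 6 makes d even, so b + d must be even. Constraint 9 says b + d is odd — contradiction.

Unsatisfiable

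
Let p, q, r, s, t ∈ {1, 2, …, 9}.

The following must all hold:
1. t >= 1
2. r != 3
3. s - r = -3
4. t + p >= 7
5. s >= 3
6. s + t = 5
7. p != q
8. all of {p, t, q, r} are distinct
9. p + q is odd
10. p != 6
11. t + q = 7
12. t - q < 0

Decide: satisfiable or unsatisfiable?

The assignment p = 8, q = 5, r = 6, s = 3, t = 2 works:
  constraint 3 holds since s - r = -3.
  constraint 4 holds since t + p = 10.
The rest check out directly.

Satisfiable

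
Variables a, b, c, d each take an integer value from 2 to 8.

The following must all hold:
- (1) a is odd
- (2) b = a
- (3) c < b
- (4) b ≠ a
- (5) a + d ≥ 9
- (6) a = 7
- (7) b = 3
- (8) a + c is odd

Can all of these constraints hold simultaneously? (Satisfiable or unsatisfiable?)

Unsatisfiable

Constraint 7 fixes b = 3 and constraint 6 fixes a = 7, but constraint 2 requires b = a. Since 3 ≠ 7, contradiction.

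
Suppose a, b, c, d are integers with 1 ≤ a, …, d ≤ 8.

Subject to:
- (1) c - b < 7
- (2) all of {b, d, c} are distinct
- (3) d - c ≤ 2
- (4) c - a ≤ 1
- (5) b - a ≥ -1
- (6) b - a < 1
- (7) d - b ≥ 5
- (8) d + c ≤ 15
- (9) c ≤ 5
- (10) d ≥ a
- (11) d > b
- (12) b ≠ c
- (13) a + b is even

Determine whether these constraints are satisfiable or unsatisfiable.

Unsatisfiable

Constraints 3, 4, 5, and 7 give c − d ≥ -2, d − b ≥ 5, b − a ≥ -1, a − c ≥ -1.
Adding all 4 inequalities: the left sides telescope to 0, and the right sides sum to (-2) + 5 + (-1) + (-1) = 1. So 0 ≥ 1, which is false.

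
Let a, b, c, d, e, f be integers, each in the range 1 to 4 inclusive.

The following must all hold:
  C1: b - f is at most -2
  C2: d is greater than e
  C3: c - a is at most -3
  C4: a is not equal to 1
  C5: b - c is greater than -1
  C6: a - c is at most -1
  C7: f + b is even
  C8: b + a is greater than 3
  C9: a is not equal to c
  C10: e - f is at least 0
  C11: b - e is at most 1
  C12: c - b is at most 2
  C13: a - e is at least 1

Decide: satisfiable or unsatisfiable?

Unsatisfiable

Constraints 1, 6, 10, 12, and 13 give b − c ≥ -2, c − a ≥ 1, a − e ≥ 1, e − f ≥ 0, f − b ≥ 2.
Adding all 5 inequalities: the left sides telescope to 0, and the right sides sum to (-2) + 1 + 1 + 0 + 2 = 2. So 0 ≥ 2, which is false.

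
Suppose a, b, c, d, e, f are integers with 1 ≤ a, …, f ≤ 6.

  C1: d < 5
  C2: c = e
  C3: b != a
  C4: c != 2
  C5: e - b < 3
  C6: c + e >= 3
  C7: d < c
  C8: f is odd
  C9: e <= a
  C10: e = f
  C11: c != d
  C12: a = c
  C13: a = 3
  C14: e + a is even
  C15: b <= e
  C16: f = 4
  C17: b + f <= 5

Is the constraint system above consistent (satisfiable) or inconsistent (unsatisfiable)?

Unsatisfiable

Constraint 13 fixes a = 3 and constraint 16 fixes f = 4. Constraints 2, 10, and 12 give a = c = e = f, so a = f. But 3 ≠ 4 — contradiction.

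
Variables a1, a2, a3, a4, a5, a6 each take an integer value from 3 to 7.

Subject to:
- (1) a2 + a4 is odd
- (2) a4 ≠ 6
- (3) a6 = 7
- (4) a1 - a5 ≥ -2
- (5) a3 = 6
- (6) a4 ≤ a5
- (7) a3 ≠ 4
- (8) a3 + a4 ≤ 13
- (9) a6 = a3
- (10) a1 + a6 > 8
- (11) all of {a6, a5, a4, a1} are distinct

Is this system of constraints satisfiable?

Unsatisfiable

Constraint 3 fixes a6 = 7 and constraint 5 fixes a3 = 6, but constraint 9 requires a6 = a3. Since 7 ≠ 6, contradiction.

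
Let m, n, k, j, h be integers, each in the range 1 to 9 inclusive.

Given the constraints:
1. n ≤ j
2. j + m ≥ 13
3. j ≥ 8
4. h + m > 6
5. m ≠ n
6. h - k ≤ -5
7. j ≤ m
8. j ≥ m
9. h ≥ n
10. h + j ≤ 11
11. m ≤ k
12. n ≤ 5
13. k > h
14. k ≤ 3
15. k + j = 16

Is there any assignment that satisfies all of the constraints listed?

Unsatisfiable

From constraints 3 and 7: m ≥ j and j ≥ 8, so m ≥ 8. From constraints 11 and 14: m ≤ k and k ≤ 3, so m ≤ 3. But 3 < 8, so no value of m works.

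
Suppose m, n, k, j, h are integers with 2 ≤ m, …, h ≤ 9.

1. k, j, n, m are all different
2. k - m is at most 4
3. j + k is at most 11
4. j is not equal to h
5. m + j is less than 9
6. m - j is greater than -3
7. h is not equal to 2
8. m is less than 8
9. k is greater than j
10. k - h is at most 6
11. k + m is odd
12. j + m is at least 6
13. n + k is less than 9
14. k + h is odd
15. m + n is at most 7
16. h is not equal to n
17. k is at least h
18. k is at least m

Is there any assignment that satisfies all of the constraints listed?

The assignment m = 3, n = 2, k = 6, j = 4, h = 3 works:
  constraint 2 holds since k - m = 3.
  constraint 3 holds since j + k = 10.
  constraint 5 holds since m + j = 7.
The rest check out directly.

Satisfiable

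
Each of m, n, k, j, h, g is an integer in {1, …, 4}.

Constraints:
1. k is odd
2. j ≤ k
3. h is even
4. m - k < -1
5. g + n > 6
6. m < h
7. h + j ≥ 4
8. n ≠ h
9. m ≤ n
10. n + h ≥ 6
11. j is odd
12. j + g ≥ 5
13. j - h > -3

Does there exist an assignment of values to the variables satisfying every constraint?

The assignment m = 1, n = 3, k = 3, j = 3, h = 4, g = 4 works:
  constraint 4 holds since m - k = -2.
  constraint 5 holds since g + n = 7.
The rest check out directly.

Satisfiable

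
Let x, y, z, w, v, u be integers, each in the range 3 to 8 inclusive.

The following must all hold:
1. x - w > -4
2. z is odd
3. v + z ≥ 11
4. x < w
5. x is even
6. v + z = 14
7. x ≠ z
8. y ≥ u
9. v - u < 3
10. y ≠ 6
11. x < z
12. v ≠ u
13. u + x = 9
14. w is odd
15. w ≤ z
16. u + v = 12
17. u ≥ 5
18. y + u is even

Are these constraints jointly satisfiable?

Satisfiable

Try x = 4, y = 7, z = 7, w = 7, v = 7, u = 5.
Check constraint 1: x - w = -3; constraint 3: v + z = 14. The remaining constraints are straightforward to verify.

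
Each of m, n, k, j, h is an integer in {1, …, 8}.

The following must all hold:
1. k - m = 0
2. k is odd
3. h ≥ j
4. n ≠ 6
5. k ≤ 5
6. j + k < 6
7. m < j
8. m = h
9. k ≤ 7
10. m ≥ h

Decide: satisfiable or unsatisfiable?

Unsatisfiable

Constraints 3, 7, and 10 give j ≤ h, h ≤ m, m < j. Chaining: j ≤ h ≤ m < j, which forces j < j — impossible.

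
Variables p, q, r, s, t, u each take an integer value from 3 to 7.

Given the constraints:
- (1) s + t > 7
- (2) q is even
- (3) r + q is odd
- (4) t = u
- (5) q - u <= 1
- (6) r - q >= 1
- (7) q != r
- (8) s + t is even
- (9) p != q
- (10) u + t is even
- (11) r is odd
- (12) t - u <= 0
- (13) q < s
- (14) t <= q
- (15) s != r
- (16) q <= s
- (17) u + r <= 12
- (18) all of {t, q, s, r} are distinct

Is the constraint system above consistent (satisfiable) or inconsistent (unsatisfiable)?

Satisfiable

The assignment p = 3, q = 4, r = 7, s = 5, t = 3, u = 3 works:
  constraint 1 holds since s + t = 8.
  constraint 5 holds since q - u = 1.
The rest check out directly.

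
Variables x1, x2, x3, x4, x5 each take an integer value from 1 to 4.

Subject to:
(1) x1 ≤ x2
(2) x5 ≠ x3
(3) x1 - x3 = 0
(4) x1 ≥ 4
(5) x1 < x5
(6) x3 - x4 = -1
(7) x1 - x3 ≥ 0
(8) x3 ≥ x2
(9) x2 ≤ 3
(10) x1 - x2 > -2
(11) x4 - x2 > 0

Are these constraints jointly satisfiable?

Unsatisfiable

From constraints 1 and 4: x2 ≥ x1 and x1 ≥ 4, so x2 ≥ 4. From constraint 9: x2 ≤ 3. But 3 < 4, so no value of x2 works.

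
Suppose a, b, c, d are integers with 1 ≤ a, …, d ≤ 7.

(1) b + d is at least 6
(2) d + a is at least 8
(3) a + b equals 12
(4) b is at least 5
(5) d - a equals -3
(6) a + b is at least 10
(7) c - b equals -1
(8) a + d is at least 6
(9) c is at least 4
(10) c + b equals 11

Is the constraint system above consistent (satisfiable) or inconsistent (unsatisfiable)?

One satisfying assignment is a = 6, b = 6, c = 5, d = 3.
For the less obvious constraints — constraint 1: b + d = 9; constraint 2: d + a = 9; constraint 3: a + b = 12 — and the others hold by inspection.

Satisfiable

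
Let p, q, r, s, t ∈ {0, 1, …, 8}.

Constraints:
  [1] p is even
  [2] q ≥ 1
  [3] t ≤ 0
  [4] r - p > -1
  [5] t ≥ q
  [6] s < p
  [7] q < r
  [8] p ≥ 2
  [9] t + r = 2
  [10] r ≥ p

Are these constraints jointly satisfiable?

From constraints 2 and 5: t ≥ q ≥ 1. From constraints 8 and 10: r ≥ p ≥ 2. Hence t + r ≥ 3. But constraint 9 requires t + r = 2, and 2 < 3. Contradiction.

Unsatisfiable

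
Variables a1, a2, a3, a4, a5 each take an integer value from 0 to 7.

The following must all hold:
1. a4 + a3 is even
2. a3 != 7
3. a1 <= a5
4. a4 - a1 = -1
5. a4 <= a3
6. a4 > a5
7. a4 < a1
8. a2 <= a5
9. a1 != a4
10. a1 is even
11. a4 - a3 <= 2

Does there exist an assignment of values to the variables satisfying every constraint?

Constraints 3, 6, and 7 give a1 ≤ a5, a5 < a4, a4 < a1. Chaining: a1 ≤ a5 < a4 < a1, which forces a1 < a1 — impossible.

Unsatisfiable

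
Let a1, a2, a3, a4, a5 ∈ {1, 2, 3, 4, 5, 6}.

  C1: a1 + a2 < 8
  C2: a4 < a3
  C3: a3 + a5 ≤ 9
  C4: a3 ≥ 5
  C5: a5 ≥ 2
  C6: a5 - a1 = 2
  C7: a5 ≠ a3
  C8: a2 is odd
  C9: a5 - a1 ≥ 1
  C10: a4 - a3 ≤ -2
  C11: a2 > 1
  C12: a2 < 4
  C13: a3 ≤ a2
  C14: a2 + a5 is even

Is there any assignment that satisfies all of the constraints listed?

Unsatisfiable

From constraints 4 and 13: a2 ≥ a3 and a3 ≥ 5, so a2 ≥ 5. From constraint 12: a2 ≤ 3. But 3 < 5, so no value of a2 works.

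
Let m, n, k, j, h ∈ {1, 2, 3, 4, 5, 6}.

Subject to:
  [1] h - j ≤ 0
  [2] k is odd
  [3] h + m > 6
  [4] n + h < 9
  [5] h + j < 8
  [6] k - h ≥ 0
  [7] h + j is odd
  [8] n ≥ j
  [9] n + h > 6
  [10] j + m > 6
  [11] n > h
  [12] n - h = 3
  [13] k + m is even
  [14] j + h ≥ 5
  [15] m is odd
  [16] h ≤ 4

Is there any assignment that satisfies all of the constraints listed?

Satisfiable

One satisfying assignment is m = 5, n = 5, k = 3, j = 3, h = 2.
For the less obvious constraints — constraint 1: h - j = -1; constraint 3: h + m = 7; constraint 4: n + h = 7 — and the others hold by inspection.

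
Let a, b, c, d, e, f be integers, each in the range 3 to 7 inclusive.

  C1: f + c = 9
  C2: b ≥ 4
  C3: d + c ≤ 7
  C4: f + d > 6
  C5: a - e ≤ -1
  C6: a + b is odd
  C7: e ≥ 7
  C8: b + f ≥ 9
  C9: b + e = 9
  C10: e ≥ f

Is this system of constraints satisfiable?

From constraint 2: b ≥ 4. From constraint 7: e ≥ 7. Hence b + e ≥ 11. But constraint 9 requires b + e = 9, and 9 < 11. Contradiction.

Unsatisfiable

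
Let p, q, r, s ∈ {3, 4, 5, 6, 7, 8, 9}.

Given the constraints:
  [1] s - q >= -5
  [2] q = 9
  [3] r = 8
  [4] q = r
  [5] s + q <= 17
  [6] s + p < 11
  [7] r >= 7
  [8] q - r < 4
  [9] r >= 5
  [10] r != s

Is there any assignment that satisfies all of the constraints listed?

Unsatisfiable

Constraint 2 fixes q = 9 and constraint 3 fixes r = 8, but constraint 4 requires q = r. Since 9 ≠ 8, contradiction.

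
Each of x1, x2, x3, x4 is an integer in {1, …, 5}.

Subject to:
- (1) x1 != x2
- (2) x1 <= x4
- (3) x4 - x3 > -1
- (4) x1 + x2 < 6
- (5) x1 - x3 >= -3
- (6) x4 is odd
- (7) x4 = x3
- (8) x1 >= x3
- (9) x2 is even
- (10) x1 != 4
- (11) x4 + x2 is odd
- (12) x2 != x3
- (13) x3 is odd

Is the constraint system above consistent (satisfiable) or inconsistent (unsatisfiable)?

Satisfiable

The assignment x1 = 1, x2 = 2, x3 = 1, x4 = 1 works:
  constraint 3 holds since x4 - x3 = 0.
  constraint 4 holds since x1 + x2 = 3.
The rest check out directly.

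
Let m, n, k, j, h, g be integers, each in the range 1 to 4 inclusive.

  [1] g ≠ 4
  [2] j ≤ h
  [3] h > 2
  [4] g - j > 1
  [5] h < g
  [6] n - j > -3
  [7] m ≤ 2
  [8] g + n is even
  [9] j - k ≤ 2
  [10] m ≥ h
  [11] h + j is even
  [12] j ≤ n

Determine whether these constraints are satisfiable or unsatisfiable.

From constraint 3: h ≥ 3. From constraints 7 and 10: h ≤ m and m ≤ 2, so h ≤ 2. But 2 < 3, so no value of h works.

Unsatisfiable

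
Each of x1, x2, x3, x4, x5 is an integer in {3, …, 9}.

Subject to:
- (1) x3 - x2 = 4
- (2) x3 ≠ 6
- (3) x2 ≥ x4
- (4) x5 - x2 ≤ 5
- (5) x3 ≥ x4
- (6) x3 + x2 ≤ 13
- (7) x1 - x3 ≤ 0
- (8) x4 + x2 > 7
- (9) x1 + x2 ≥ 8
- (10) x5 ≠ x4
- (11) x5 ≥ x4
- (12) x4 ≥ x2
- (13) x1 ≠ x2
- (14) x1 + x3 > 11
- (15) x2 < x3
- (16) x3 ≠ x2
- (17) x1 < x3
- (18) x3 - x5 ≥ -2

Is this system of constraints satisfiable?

Satisfiable

Try x1 = 6, x2 = 4, x3 = 8, x4 = 4, x5 = 9.
Check constraint 1: x3 - x2 = 4; constraint 4: x5 - x2 = 5. The remaining constraints are straightforward to verify.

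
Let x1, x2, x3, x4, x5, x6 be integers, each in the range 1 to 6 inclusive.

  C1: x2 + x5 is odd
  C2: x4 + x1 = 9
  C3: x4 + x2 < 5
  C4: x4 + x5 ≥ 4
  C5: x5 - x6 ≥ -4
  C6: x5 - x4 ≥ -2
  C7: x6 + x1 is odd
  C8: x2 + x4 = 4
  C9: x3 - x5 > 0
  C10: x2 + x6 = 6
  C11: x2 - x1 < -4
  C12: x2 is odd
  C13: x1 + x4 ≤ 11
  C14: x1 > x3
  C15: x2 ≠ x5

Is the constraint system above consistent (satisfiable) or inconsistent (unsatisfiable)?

The assignment x1 = 6, x2 = 1, x3 = 5, x4 = 3, x5 = 4, x6 = 5 works:
  constraint 2 holds since x4 + x1 = 9.
  constraint 3 holds since x4 + x2 = 4.
  constraint 4 holds since x4 + x5 = 7.
The rest check out directly.

Satisfiable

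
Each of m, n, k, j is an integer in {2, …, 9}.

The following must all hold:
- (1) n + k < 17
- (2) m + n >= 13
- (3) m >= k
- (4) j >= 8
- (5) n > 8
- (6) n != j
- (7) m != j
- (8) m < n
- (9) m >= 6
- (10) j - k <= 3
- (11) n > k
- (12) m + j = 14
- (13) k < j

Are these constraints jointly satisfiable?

One satisfying assignment is m = 6, n = 9, k = 6, j = 8.
For the less obvious constraints — constraint 1: n + k = 15; constraint 2: m + n = 15; constraint 10: j - k = 2 — and the others hold by inspection.

Satisfiable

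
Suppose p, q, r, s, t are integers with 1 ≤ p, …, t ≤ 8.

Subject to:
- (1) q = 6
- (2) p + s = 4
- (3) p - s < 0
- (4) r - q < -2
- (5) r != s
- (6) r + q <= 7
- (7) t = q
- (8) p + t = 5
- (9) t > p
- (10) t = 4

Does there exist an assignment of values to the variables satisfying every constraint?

Constraint 10 fixes t = 4 and constraint 1 fixes q = 6, but constraint 7 requires t = q. Since 4 ≠ 6, contradiction.

Unsatisfiable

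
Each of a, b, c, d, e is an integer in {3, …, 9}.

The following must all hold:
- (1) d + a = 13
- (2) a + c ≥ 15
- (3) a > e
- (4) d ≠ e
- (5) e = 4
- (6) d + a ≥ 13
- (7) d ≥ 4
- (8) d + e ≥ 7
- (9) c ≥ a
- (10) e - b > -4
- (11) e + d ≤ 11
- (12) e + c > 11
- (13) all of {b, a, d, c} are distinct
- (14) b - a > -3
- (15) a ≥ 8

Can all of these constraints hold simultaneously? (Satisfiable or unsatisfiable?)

Satisfiable

Try a = 8, b = 7, c = 9, d = 5, e = 4.
Check constraint 1: d + a = 13; constraint 2: a + c = 17; constraint 6: d + a = 13. The remaining constraints are straightforward to verify.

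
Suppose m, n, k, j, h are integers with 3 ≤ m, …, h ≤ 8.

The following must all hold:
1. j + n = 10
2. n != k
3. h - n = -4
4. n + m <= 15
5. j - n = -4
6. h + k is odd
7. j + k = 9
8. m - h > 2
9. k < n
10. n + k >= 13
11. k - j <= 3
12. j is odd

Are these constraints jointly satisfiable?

Try m = 6, n = 7, k = 6, j = 3, h = 3.
Check constraint 1: j + n = 10; constraint 3: h - n = -4; constraint 4: n + m = 13. The remaining constraints are straightforward to verify.

Satisfiable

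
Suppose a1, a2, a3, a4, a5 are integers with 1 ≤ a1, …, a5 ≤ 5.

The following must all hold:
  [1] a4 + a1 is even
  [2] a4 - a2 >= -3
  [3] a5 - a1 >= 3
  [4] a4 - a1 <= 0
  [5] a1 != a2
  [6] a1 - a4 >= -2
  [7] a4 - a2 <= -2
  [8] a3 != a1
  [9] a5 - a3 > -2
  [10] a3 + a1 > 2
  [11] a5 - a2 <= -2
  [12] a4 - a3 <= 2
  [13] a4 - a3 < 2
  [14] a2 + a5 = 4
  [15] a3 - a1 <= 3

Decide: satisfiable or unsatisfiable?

Unsatisfiable

Constraints 2, 3, 4, and 11 give a5 − a1 ≥ 3, a1 − a4 ≥ 0, a4 − a2 ≥ -3, a2 − a5 ≥ 2.
Adding all 4 inequalities: the left sides telescope to 0, and the right sides sum to 3 + 0 + (-3) + 2 = 2. So 0 ≥ 2, which is false.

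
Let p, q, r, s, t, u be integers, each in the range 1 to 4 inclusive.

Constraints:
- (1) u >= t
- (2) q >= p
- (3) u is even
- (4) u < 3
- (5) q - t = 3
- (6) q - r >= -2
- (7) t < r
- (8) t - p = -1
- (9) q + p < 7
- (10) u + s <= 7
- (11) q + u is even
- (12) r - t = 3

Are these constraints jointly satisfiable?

Satisfiable

Setting (p, q, r, s, t, u) = (2, 4, 4, 4, 1, 2) satisfies everything: constraint 5: q - t = 3; constraint 6: q - r = 0; constraint 8: t - p = -1, and the others follow.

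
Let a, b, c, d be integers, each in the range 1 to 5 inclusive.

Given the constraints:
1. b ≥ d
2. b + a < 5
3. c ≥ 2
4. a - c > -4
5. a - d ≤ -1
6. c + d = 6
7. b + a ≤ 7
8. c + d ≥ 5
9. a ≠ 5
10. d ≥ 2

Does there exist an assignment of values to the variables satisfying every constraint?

Setting (a, b, c, d) = (1, 3, 3, 3) satisfies everything: constraint 2: b + a = 4; constraint 4: a - c = -2, and the others follow.

Satisfiable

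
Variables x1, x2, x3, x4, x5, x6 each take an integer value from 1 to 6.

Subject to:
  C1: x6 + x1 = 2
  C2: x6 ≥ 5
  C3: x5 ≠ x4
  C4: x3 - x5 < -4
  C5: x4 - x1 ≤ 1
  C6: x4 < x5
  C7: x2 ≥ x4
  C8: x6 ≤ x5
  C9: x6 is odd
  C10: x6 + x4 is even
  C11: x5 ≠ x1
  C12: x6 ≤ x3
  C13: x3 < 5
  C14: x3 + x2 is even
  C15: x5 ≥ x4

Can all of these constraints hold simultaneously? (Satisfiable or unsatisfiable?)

Unsatisfiable

From constraints 2 and 12: x3 ≥ x6 and x6 ≥ 5, so x3 ≥ 5. From constraint 13: x3 ≤ 4. But 4 < 5, so no value of x3 works.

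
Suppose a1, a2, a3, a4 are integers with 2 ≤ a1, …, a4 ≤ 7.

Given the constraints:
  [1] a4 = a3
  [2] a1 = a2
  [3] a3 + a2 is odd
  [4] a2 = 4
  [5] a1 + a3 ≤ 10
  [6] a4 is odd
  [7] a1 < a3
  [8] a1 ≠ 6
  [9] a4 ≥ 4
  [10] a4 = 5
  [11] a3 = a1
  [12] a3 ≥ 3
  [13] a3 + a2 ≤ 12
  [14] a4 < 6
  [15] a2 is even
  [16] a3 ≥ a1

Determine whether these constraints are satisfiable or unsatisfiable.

Unsatisfiable

Constraint 10 fixes a4 = 5 and constraint 4 fixes a2 = 4. Constraints 1, 2, and 11 give a4 = a3 = a1 = a2, so a4 = a2. But 5 ≠ 4 — contradiction.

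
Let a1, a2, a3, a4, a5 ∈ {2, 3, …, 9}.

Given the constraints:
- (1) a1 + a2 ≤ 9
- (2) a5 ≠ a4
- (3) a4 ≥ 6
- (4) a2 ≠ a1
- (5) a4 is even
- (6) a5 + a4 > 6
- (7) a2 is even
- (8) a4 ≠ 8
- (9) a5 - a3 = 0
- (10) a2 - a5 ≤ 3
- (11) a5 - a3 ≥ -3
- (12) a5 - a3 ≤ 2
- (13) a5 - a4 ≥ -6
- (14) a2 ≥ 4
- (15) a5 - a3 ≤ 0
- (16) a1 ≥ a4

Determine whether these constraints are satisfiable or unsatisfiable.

Unsatisfiable

From constraints 3 and 16: a1 ≥ a4 ≥ 6. From constraint 14: a2 ≥ 4. Hence a1 + a2 ≥ 10. But constraint 1 requires a1 + a2 ≤ 9, and 9 < 10. Contradiction.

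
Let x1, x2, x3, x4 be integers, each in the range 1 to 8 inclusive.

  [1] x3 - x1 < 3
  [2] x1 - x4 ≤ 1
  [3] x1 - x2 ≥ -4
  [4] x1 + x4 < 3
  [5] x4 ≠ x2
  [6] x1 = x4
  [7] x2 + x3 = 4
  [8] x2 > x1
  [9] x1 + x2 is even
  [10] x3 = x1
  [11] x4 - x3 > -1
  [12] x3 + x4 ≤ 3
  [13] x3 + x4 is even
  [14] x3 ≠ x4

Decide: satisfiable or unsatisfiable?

From constraints 6 and 10, x3 = x1 = x4, so x3 = x4. But constraint 14 says x3 ≠ x4. Contradiction.

Unsatisfiable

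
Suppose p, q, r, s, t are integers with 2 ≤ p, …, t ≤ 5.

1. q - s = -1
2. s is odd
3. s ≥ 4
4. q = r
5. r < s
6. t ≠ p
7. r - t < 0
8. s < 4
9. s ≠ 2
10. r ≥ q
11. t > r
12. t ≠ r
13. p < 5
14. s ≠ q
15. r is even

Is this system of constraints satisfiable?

From constraint 3: s ≥ 4. From constraint 8: s ≤ 3. But 3 < 4, so no value of s works.

Unsatisfiable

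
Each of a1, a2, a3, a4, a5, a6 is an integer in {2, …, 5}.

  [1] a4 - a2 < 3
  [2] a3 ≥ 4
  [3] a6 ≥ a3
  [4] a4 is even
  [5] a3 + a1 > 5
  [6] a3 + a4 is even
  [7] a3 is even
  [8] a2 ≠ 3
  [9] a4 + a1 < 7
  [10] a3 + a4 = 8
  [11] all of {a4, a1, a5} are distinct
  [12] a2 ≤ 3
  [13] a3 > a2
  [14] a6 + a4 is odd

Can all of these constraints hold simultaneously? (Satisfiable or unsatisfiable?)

Satisfiable

One satisfying assignment is a1 = 2, a2 = 2, a3 = 4, a4 = 4, a5 = 5, a6 = 5.
For the less obvious constraints — constraint 1: a4 - a2 = 2; constraint 5: a3 + a1 = 6 — and the others hold by inspection.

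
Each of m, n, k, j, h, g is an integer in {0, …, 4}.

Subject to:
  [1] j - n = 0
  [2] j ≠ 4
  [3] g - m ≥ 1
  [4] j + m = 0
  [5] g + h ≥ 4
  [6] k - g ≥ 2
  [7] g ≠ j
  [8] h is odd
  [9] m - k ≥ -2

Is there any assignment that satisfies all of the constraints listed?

Constraints 3, 6, and 9 give m − k ≥ -2, k − g ≥ 2, g − m ≥ 1.
Adding all 3 inequalities: the left sides telescope to 0, and the right sides sum to (-2) + 2 + 1 = 1. So 0 ≥ 1, which is false.

Unsatisfiable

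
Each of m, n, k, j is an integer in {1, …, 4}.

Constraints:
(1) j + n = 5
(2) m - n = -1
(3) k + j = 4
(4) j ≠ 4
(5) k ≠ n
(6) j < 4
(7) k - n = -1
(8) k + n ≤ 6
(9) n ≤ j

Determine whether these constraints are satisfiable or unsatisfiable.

One satisfying assignment is m = 1, n = 2, k = 1, j = 3.
For the less obvious constraints — constraint 1: j + n = 5; constraint 2: m - n = -1 — and the others hold by inspection.

Satisfiable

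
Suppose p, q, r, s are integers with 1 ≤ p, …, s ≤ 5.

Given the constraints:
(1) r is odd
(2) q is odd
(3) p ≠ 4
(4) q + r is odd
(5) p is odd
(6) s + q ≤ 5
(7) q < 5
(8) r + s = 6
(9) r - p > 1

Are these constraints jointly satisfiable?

Constraint 2 makes q odd and constraint 1 makes r odd, so q + r must be even. Constraint 4 says q + r is odd — contradiction.

Unsatisfiable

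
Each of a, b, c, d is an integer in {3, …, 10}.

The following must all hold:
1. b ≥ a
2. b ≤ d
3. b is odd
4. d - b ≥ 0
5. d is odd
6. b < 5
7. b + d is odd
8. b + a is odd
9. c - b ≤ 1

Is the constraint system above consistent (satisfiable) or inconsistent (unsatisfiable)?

Unsatisfiable

Constraint 3 makes b odd and constraint 5 makes d odd, so b + d must be even. Constraint 7 says b + d is odd — contradiction.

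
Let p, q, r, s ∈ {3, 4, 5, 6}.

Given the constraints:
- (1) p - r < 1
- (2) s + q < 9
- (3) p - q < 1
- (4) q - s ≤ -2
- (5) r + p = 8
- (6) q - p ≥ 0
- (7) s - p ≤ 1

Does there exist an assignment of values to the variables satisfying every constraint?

Constraints 4, 6, and 7 give s − q ≥ 2, q − p ≥ 0, p − s ≥ -1.
Adding all 3 inequalities: the left sides telescope to 0, and the right sides sum to 2 + 0 + (-1) = 1. So 0 ≥ 1, which is false.

Unsatisfiable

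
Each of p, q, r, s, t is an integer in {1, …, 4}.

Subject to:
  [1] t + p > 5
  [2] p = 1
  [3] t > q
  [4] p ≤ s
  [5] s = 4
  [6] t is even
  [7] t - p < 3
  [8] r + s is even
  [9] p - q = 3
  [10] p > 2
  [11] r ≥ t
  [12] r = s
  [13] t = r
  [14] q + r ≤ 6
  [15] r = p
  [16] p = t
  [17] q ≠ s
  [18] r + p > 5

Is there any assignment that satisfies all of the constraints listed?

Constraint 2 fixes p = 1 and constraint 5 fixes s = 4. Constraints 12, 13, and 16 give p = t = r = s, so p = s. But 1 ≠ 4 — contradiction.

Unsatisfiable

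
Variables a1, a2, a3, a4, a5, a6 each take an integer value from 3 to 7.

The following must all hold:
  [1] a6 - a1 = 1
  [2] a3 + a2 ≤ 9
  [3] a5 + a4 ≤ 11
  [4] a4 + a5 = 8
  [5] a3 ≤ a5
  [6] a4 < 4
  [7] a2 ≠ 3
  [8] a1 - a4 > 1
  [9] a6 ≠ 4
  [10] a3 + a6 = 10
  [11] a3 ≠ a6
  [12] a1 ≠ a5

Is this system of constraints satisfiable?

Try a1 = 6, a2 = 6, a3 = 3, a4 = 3, a5 = 5, a6 = 7.
Check constraint 1: a6 - a1 = 1; constraint 2: a3 + a2 = 9; constraint 3: a5 + a4 = 8. The remaining constraints are straightforward to verify.

Satisfiable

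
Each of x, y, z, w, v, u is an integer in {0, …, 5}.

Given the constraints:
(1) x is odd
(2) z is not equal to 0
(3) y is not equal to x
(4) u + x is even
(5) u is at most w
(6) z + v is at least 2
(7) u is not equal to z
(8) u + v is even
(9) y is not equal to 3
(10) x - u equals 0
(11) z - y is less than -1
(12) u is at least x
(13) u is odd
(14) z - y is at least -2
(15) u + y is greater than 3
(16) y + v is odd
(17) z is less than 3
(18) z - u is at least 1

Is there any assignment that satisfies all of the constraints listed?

Satisfiable

Take x = 1, y = 4, z = 2, w = 3, v = 3, u = 1. Then constraint 6: z + v = 5; constraint 10: x - u = 0; constraint 11: z - y = -2, and every other listed constraint is also met.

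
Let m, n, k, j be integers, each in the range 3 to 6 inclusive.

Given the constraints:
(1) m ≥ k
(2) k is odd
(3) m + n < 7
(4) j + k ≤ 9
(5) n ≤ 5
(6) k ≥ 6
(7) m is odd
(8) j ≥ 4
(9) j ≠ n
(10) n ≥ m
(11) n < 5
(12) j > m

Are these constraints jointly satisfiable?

Unsatisfiable

From constraints 1 and 6: m ≥ k and k ≥ 6, so m ≥ 6. From constraints 5 and 10: m ≤ n and n ≤ 5, so m ≤ 5. But 5 < 6, so no value of m works.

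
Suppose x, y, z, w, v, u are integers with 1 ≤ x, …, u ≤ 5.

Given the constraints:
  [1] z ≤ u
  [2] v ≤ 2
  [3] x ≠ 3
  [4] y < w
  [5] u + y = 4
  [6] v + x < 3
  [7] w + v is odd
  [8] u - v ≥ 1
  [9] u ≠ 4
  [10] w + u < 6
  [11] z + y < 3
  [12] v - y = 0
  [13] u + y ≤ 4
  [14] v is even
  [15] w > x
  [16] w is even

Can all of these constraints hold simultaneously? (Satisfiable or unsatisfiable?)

Constraint 16 makes w even and constraint 14 makes v even, so w + v must be even. Constraint 7 says w + v is odd — contradiction.

Unsatisfiable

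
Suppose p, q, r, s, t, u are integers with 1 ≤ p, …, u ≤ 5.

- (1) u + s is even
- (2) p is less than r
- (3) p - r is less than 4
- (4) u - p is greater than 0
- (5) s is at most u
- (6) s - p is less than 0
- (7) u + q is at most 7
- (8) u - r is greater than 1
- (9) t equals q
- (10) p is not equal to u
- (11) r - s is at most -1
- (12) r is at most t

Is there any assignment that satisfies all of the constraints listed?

Unsatisfiable

Constraints 2, 6, and 11 give p < r, r < s, s < p. Chaining: p < r < s < p, which forces p < p — impossible.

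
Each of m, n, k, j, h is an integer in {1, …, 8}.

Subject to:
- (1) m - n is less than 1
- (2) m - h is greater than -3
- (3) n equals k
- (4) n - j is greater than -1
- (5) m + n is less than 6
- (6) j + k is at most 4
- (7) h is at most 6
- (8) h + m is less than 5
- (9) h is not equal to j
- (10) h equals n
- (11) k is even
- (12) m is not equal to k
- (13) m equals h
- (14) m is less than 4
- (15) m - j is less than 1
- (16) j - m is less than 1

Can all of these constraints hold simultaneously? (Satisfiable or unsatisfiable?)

From constraints 3, 10, and 13, m = h = n = k, so m = k. But constraint 12 says m ≠ k. Contradiction.

Unsatisfiable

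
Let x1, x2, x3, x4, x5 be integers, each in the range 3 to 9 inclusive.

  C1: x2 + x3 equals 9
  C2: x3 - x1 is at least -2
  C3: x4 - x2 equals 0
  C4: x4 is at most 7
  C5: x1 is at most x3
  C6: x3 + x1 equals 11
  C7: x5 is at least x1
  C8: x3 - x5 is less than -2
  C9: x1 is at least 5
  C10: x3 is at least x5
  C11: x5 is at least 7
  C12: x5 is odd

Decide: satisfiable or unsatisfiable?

From constraints 10 and 11: x3 ≥ x5 ≥ 7. From constraint 9: x1 ≥ 5. Hence x3 + x1 ≥ 12. But constraint 6 requires x3 + x1 = 11, and 11 < 12. Contradiction.

Unsatisfiable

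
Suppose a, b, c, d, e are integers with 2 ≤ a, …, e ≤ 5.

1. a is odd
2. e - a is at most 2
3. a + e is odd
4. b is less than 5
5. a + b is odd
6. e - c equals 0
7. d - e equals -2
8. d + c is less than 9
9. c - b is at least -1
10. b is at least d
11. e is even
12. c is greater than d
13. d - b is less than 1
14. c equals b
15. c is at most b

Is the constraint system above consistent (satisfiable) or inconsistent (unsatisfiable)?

Try a = 3, b = 4, c = 4, d = 2, e = 4.
Check constraint 2: e - a = 1; constraint 6: e - c = 0. The remaining constraints are straightforward to verify.

Satisfiable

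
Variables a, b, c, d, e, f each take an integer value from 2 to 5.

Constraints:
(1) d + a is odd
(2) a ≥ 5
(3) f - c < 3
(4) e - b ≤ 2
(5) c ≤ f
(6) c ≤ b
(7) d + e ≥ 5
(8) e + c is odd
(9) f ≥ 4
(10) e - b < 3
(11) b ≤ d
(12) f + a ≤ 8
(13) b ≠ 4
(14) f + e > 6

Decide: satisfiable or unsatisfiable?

From constraint 9: f ≥ 4. From constraint 2: a ≥ 5. Hence f + a ≥ 9. But constraint 12 requires f + a ≤ 8, and 8 < 9. Contradiction.

Unsatisfiable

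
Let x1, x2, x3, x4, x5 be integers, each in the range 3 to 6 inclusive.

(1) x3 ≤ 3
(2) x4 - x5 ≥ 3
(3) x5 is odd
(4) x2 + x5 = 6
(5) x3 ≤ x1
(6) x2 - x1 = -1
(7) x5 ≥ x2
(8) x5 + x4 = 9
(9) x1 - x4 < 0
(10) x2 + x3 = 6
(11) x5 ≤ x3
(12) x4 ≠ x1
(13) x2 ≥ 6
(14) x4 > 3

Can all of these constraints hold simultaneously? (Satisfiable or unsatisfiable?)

From constraints 7 and 13: x5 ≥ x2 and x2 ≥ 6, so x5 ≥ 6. From constraints 1 and 11: x5 ≤ x3 and x3 ≤ 3, so x5 ≤ 3. But 3 < 6, so no value of x5 works.

Unsatisfiable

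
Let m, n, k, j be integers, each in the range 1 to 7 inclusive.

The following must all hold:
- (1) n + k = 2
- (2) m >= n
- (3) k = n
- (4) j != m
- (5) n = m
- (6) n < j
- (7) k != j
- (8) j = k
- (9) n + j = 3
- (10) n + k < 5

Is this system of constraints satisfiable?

Unsatisfiable

From constraints 3, 5, and 8, j = k = n = m, so j = m. But constraint 4 says j ≠ m. Contradiction.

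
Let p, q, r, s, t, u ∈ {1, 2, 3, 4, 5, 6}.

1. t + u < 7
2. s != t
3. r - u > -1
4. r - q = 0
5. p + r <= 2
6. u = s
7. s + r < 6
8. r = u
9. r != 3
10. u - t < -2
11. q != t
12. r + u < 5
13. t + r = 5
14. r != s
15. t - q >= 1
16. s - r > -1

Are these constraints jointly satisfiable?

Unsatisfiable

From constraints 6 and 8, r = u = s, so r = s. But constraint 14 says r ≠ s. Contradiction.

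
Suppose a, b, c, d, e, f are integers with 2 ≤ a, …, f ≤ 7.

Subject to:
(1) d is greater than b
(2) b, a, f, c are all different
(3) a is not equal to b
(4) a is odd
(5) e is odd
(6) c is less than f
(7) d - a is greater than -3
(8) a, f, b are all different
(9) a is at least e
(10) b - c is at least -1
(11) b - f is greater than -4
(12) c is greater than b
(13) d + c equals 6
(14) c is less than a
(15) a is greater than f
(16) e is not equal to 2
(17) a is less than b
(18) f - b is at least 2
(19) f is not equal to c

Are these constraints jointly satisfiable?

Unsatisfiable

Constraints 6, 12, 15, and 17 give b < c, c < f, f < a, a < b. Chaining: b < c < f < a < b, which forces b < b — impossible.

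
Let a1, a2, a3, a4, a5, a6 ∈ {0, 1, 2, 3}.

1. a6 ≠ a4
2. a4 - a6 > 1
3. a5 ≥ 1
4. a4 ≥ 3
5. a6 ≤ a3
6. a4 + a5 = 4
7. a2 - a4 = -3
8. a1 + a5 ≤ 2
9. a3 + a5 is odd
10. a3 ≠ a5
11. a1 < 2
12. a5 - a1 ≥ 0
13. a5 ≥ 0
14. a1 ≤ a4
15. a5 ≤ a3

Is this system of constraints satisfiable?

Satisfiable

The assignment a1 = 0, a2 = 0, a3 = 2, a4 = 3, a5 = 1, a6 = 0 works:
  constraint 2 holds since a4 - a6 = 3.
  constraint 6 holds since a4 + a5 = 4.
  constraint 7 holds since a2 - a4 = -3.
The rest check out directly.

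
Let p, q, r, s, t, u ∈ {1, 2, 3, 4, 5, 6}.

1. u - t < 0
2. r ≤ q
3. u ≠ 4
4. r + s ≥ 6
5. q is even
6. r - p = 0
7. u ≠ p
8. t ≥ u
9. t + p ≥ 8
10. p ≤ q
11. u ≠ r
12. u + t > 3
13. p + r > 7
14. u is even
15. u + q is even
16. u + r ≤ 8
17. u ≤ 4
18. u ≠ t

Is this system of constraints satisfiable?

The assignment p = 4, q = 4, r = 4, s = 4, t = 4, u = 2 works:
  constraint 1 holds since u - t = -2.
  constraint 4 holds since r + s = 8.
The rest check out directly.

Satisfiable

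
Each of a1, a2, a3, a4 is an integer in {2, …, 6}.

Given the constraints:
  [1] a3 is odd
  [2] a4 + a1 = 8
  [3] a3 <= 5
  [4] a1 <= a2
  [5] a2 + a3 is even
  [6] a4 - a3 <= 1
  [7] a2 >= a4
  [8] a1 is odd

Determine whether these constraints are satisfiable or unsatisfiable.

Satisfiable

One satisfying assignment is a1 = 3, a2 = 5, a3 = 5, a4 = 5.
For the less obvious constraints — constraint 1: a3 = 5 is odd; constraint 2: a4 + a1 = 8; constraint 6: a4 - a3 = 0 — and the others hold by inspection.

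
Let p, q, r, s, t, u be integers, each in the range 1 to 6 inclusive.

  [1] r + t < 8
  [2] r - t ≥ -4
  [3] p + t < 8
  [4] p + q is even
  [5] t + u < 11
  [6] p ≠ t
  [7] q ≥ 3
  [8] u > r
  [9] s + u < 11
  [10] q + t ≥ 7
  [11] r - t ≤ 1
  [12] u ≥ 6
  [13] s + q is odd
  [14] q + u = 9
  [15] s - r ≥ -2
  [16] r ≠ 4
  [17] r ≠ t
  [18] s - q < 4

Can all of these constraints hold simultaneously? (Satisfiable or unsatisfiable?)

Satisfiable

Try p = 3, q = 3, r = 3, s = 4, t = 4, u = 6.
Check constraint 1: r + t = 7; constraint 2: r - t = -1; constraint 3: p + t = 7. The remaining constraints are straightforward to verify.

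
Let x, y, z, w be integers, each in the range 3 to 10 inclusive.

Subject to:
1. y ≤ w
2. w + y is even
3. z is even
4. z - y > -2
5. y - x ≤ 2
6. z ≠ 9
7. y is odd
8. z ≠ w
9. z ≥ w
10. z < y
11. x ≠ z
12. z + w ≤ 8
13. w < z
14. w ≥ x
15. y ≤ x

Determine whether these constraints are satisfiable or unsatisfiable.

Constraints 10, 13, 14, and 15 give y ≤ x, x ≤ w, w < z, z < y. Chaining: y ≤ x ≤ w < z < y, which forces y < y — impossible.

Unsatisfiable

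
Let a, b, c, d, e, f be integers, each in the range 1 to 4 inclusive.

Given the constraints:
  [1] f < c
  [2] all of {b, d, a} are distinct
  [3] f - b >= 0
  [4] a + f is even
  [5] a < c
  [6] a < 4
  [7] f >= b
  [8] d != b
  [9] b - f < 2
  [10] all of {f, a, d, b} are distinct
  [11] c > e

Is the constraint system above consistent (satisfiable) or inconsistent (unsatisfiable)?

Setting (a, b, c, d, e, f) = (1, 2, 4, 4, 1, 3) satisfies everything: constraint 3: f - b = 1; constraint 9: b - f = -1, and the others follow.

Satisfiable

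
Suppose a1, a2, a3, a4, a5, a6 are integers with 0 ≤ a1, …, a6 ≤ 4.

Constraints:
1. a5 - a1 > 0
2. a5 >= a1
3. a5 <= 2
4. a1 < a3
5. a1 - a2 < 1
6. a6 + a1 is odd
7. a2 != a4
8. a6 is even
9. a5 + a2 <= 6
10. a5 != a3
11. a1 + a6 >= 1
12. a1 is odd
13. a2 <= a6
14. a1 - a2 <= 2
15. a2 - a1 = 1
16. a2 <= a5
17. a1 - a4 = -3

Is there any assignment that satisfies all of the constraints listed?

Try a1 = 1, a2 = 2, a3 = 3, a4 = 4, a5 = 2, a6 = 2.
Check constraint 1: a5 - a1 = 1; constraint 5: a1 - a2 = -1. The remaining constraints are straightforward to verify.

Satisfiable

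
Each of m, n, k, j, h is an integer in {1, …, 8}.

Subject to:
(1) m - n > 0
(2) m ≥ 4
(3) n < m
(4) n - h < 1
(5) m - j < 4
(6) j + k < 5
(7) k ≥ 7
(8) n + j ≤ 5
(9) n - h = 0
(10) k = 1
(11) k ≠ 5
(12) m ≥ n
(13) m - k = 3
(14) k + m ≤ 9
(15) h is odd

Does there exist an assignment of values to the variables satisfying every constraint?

Unsatisfiable

From constraint 7: k ≥ 7. From constraint 2: m ≥ 4. Hence k + m ≥ 11. But constraint 14 requires k + m ≤ 9, and 9 < 11. Contradiction.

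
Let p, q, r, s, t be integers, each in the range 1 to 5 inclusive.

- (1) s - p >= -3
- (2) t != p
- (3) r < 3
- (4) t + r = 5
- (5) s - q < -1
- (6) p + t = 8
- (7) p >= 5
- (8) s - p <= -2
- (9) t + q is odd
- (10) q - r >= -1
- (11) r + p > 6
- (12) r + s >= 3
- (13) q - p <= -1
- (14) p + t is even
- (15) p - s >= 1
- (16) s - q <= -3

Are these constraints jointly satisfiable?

Constraints 1, 13, and 16 give s − p ≥ -3, p − q ≥ 1, q − s ≥ 3.
Adding all 3 inequalities: the left sides telescope to 0, and the right sides sum to (-3) + 1 + 3 = 1. So 0 ≥ 1, which is false.

Unsatisfiable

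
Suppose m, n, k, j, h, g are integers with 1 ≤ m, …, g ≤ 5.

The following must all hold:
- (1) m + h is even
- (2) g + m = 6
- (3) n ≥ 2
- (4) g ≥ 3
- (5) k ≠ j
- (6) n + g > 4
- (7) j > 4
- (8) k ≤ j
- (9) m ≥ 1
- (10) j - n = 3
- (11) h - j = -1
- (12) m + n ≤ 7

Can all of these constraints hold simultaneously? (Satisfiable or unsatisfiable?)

Take m = 2, n = 2, k = 4, j = 5, h = 4, g = 4. Then constraint 2: g + m = 6; constraint 6: n + g = 6, and every other listed constraint is also met.

Satisfiable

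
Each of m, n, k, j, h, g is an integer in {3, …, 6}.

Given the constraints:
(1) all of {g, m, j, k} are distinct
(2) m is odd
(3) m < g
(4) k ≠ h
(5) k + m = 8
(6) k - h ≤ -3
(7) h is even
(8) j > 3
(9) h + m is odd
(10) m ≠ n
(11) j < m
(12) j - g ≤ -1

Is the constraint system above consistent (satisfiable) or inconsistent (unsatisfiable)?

Satisfiable

The assignment m = 5, n = 4, k = 3, j = 4, h = 6, g = 6 works:
  constraint 5 holds since k + m = 8.
  constraint 6 holds since k - h = -3.
The rest check out directly.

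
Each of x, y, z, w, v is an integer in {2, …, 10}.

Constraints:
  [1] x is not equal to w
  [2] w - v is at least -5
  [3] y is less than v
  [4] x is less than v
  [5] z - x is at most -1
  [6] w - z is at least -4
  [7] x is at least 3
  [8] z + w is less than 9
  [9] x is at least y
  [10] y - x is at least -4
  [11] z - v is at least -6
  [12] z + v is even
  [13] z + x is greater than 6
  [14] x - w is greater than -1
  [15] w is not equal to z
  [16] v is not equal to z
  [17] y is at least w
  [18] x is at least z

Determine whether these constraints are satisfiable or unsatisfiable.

Satisfiable

The assignment x = 5, y = 4, z = 4, w = 3, v = 8 works:
  constraint 2 holds since w - v = -5.
  constraint 5 holds since z - x = -1.
  constraint 6 holds since w - z = -1.
The rest check out directly.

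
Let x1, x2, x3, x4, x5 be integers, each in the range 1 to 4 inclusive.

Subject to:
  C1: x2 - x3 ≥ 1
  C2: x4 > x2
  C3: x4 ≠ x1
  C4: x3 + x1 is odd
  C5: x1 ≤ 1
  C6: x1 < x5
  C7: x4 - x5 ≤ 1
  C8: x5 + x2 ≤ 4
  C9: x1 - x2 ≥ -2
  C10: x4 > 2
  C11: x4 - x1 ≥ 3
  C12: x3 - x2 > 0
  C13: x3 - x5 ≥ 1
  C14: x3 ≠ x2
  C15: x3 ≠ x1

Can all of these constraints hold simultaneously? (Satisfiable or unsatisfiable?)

Constraints 1, 7, 9, 11, and 13 give x1 − x2 ≥ -2, x2 − x3 ≥ 1, x3 − x5 ≥ 1, x5 − x4 ≥ -1, x4 − x1 ≥ 3.
Adding all 5 inequalities: the left sides telescope to 0, and the right sides sum to (-2) + 1 + 1 + (-1) + 3 = 2. So 0 ≥ 2, which is false.

Unsatisfiable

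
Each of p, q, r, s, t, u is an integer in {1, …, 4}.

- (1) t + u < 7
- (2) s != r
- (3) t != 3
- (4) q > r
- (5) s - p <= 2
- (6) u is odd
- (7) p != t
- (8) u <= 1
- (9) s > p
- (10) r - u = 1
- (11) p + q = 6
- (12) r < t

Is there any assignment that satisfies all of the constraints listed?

Take p = 2, q = 4, r = 2, s = 4, t = 4, u = 1. Then constraint 1: t + u = 5; constraint 5: s - p = 2, and every other listed constraint is also met.

Satisfiable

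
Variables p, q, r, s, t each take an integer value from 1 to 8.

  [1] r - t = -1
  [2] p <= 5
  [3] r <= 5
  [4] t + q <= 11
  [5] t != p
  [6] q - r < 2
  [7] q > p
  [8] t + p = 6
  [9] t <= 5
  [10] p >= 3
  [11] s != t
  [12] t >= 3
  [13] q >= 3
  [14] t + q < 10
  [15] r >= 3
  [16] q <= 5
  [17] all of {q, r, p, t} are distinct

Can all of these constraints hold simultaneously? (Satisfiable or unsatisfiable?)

Constraints 2, 3, 9, 10, 12, 13, 15, and 16 confine each of q, r, p, t to the 3 values {3, …, 5}.
Constraint 17 requires all 4 of them to be distinct, but only 3 values are available — impossible by the pigeonhole principle.

Unsatisfiable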